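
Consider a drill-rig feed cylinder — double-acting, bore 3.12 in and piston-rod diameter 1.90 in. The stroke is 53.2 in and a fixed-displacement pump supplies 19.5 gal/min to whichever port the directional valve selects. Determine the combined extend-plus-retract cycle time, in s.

t ≈ 8.83 s

Cap-side area A_cap = π/4 × (3.12 in)² = 7.645 in^2
Rod-side annular area A_ann = π/4 × (3.12² − 1.90²) = 4.810 in^2
t_ext = A_cap·L/Q = 5.418 s
t_ret = A_ann·L/Q = 3.409 s
t_cycle = t_ext + t_ret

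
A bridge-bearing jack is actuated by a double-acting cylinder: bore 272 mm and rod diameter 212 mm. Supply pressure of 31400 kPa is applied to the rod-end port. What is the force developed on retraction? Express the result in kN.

Rod-side annular area A_ann = π/4 × (272² − 212²) = 22810 mm^2
On retraction the pressure acts on the annular area (bore minus rod).
F = P × A_ann

F ≈ 716 kN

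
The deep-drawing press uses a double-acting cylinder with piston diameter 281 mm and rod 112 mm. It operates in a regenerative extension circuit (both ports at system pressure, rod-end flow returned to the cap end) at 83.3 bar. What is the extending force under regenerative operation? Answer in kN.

F ≈ 82.1 kN

With equal pressure on both faces, forces on the annular region cancel; the net push is pressure × rod cross-section.
Rod cross-section A_rod = π/4 × (112 mm)² = 9852 mm^2
F = P × A_rod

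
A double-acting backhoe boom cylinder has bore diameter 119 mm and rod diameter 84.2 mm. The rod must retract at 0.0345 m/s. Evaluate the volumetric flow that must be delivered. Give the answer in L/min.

Rod-side annular area A_ann = π/4 × (119² − 84.2²) = 5554 mm^2
Q = A × v

Q ≈ 11.5 L/min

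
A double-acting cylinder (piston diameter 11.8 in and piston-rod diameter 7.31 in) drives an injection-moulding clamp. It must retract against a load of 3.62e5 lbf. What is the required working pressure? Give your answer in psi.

P ≈ 5370 psi

Rod-side annular area A_ann = π/4 × (11.8² − 7.31²) = 67.39 in^2
Retraction: pressure acts on the annular area.
P = F / A = 3.62e5 lbf / A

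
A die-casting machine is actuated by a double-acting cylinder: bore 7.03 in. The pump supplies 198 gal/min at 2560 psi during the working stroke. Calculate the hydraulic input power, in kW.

Hydraulic power = P × Q

W ≈ 220 kW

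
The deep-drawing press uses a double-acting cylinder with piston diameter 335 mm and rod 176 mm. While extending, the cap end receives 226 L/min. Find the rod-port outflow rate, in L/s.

Cap-side area A_cap = π/4 × (335 mm)² = 88140 mm^2
Rod-side annular area A_ann = π/4 × (335² − 176²) = 63810 mm^2
Piston speed v = Q_in/A_cap; rod-end outflow Q_out = v × A_ann = Q_in × A_ann/A_cap.

Q_out ≈ 2.73 L/s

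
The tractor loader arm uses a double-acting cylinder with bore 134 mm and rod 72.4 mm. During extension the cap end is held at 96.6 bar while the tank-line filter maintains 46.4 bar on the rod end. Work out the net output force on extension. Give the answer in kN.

F ≈ 89.9 kN

Cap-side area A_cap = π/4 × (134 mm)² = 14100 mm^2
Rod-side annular area A_ann = π/4 × (134² − 72.4²) = 9986 mm^2
Net thrust = P_cap·A_cap − P_rod·A_ann = 136.2 kN − 46.33 kN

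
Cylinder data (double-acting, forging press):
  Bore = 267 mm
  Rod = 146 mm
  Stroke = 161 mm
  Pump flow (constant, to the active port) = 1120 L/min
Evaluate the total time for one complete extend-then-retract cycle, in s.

t ≈ 0.821 s

Cap-side area A_cap = π/4 × (267 mm)² = 55990 mm^2
Rod-side annular area A_ann = π/4 × (267² − 146²) = 39250 mm^2
t_ext = A_cap·L/Q = 0.4829 s
t_ret = A_ann·L/Q = 0.3385 s
t_cycle = t_ext + t_ret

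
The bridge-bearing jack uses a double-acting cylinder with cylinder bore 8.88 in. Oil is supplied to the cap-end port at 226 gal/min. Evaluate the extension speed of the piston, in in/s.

v ≈ 14.0 in/s

Cap-side area A_cap = π/4 × (8.88 in)² = 61.93 in^2
v = Q / A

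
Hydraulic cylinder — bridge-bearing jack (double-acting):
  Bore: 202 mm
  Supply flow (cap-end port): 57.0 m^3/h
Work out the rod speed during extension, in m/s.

Cap-side area A_cap = π/4 × (202 mm)² = 32050 mm^2
v = Q / A

v ≈ 0.494 m/s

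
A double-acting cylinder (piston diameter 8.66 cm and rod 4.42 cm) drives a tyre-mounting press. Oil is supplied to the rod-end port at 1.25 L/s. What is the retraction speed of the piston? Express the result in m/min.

v ≈ 17.2 m/min

Rod-side annular area A_ann = π/4 × (8.66² − 4.42²) = 43.56 cm^2
Flow into the rod-end port fills the annular volume.
v = Q / A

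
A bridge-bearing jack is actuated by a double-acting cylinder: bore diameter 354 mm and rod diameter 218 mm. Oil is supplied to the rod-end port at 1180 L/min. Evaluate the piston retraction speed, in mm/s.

v ≈ 322 mm/s

Rod-side annular area A_ann = π/4 × (354² − 218²) = 61100 mm^2
Flow into the rod-end port fills the annular volume.
v = Q / A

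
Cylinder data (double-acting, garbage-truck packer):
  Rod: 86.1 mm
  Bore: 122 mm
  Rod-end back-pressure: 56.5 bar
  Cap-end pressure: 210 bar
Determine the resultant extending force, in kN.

Cap-side area A_cap = π/4 × (122 mm)² = 11690 mm^2
Rod-side annular area A_ann = π/4 × (122² − 86.1²) = 5868 mm^2
Net thrust = P_cap·A_cap − P_rod·A_ann = 245.5 kN − 33.15 kN

F ≈ 212 kN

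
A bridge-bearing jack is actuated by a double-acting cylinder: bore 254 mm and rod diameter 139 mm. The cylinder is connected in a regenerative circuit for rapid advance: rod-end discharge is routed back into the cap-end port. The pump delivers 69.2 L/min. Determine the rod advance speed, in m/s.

v ≈ 0.0760 m/s

In regeneration the rod-end outflow joins the pump flow into the cap end, so the net volume the pump must supply per unit advance equals the rod cross-section area.
Rod cross-section A_rod = π/4 × (139 mm)² = 15170 mm^2
v = Q_pump / A_rod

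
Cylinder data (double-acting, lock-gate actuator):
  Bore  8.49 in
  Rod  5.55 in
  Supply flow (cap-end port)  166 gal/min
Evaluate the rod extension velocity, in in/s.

v ≈ 11.3 in/s

Cap-side area A_cap = π/4 × (8.49 in)² = 56.61 in^2
v = Q / A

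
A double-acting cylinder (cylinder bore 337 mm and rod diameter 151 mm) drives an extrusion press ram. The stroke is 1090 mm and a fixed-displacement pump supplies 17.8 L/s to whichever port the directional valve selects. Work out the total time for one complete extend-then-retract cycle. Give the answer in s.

Cap-side area A_cap = π/4 × (337 mm)² = 89200 mm^2
Rod-side annular area A_ann = π/4 × (337² − 151²) = 71290 mm^2
t_ext = A_cap·L/Q = 5.462 s
t_ret = A_ann·L/Q = 4.365 s
t_cycle = t_ext + t_ret

t ≈ 9.83 s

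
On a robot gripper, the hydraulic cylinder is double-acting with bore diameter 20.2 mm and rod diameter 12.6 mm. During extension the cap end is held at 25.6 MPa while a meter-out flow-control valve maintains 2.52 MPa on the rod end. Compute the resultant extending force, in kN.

Cap-side area A_cap = π/4 × (20.2 mm)² = 320.5 mm^2
Rod-side annular area A_ann = π/4 × (20.2² − 12.6²) = 195.8 mm^2
Net thrust = P_cap·A_cap − P_rod·A_ann = 8.204 kN − 0.4934 kN

F ≈ 7.71 kN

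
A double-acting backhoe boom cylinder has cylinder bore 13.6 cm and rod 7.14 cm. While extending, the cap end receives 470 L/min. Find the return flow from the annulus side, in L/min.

Cap-side area A_cap = π/4 × (13.6 cm)² = 145.3 cm^2
Rod-side annular area A_ann = π/4 × (13.6² − 7.14²) = 105.2 cm^2
Piston speed v = Q_in/A_cap; rod-end outflow Q_out = v × A_ann = Q_in × A_ann/A_cap.

Q_out ≈ 340 L/min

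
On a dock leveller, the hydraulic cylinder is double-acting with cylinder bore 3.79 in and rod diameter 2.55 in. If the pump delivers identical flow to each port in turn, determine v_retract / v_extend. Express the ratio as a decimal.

Cap-side area A_cap = π/4 × (3.79 in)² = 11.28 in^2
Rod-side annular area A_ann = π/4 × (3.79² − 2.55²) = 6.174 in^2
For equal Q, v ∝ 1/A, so v_ret/v_ext = A_cap/A_ann.

v_ret/v_ext ≈ 1.83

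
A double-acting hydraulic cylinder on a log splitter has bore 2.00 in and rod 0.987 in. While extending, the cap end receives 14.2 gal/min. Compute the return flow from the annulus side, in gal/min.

Q_out ≈ 10.7 gal/min

Cap-side area A_cap = π/4 × (2.00 in)² = 3.142 in^2
Rod-side annular area A_ann = π/4 × (2.00² − 0.987²) = 2.376 in^2
Piston speed v = Q_in/A_cap; rod-end outflow Q_out = v × A_ann = Q_in × A_ann/A_cap.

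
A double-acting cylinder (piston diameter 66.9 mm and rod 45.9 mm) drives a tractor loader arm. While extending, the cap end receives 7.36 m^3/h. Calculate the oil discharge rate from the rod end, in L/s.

Cap-side area A_cap = π/4 × (66.9 mm)² = 3515 mm^2
Rod-side annular area A_ann = π/4 × (66.9² − 45.9²) = 1860 mm^2
Piston speed v = Q_in/A_cap; rod-end outflow Q_out = v × A_ann = Q_in × A_ann/A_cap.

Q_out ≈ 1.08 L/s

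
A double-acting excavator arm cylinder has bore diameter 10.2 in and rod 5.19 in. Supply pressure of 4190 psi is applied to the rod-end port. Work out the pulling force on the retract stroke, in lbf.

F ≈ 2.54e5 lbf

Rod-side annular area A_ann = π/4 × (10.2² − 5.19²) = 60.56 in^2
On retraction the pressure acts on the annular area (bore minus rod).
F = P × A_ann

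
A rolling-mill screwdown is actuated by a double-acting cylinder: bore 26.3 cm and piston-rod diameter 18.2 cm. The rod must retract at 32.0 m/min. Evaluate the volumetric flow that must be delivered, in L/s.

Rod-side annular area A_ann = π/4 × (26.3² − 18.2²) = 283.1 cm^2
Q = A × v

Q ≈ 15.1 L/s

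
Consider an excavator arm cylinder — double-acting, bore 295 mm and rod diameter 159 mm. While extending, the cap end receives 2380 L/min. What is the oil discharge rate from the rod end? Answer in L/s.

Q_out ≈ 28.1 L/s

Cap-side area A_cap = π/4 × (295 mm)² = 68350 mm^2
Rod-side annular area A_ann = π/4 × (295² − 159²) = 48490 mm^2
Piston speed v = Q_in/A_cap; rod-end outflow Q_out = v × A_ann = Q_in × A_ann/A_cap.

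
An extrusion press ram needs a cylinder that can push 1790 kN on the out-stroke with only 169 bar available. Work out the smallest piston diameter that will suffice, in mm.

D ≈ 367 mm

Extension force acts on the full piston face: F = P × (π/4)D².
D = √(4F / (πP)) = √(4 × 1790 kN / (π × 169 bar))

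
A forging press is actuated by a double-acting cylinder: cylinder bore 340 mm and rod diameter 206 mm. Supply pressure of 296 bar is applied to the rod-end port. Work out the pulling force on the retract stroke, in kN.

F ≈ 1700 kN

Rod-side annular area A_ann = π/4 × (340² − 206²) = 57460 mm^2
On retraction the pressure acts on the annular area (bore minus rod).
F = P × A_ann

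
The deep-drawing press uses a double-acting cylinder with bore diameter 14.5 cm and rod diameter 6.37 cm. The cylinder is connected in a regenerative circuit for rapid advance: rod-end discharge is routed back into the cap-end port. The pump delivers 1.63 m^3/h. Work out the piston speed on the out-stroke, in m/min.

In regeneration the rod-end outflow joins the pump flow into the cap end, so the net volume the pump must supply per unit advance equals the rod cross-section area.
Rod cross-section A_rod = π/4 × (6.37 cm)² = 31.87 cm^2
v = Q_pump / A_rod

v ≈ 8.52 m/min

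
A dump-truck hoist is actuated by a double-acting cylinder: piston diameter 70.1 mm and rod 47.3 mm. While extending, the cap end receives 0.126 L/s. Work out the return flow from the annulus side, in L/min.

Cap-side area A_cap = π/4 × (70.1 mm)² = 3859 mm^2
Rod-side annular area A_ann = π/4 × (70.1² − 47.3²) = 2102 mm^2
Piston speed v = Q_in/A_cap; rod-end outflow Q_out = v × A_ann = Q_in × A_ann/A_cap.

Q_out ≈ 4.12 L/min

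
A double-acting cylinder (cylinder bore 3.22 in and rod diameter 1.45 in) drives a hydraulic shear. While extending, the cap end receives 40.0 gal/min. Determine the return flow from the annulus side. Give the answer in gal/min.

Q_out ≈ 31.9 gal/min

Cap-side area A_cap = π/4 × (3.22 in)² = 8.143 in^2
Rod-side annular area A_ann = π/4 × (3.22² − 1.45²) = 6.492 in^2
Piston speed v = Q_in/A_cap; rod-end outflow Q_out = v × A_ann = Q_in × A_ann/A_cap.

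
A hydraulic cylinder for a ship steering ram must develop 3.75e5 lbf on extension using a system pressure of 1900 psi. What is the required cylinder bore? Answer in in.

D ≈ 15.9 in

Extension force acts on the full piston face: F = P × (π/4)D².
D = √(4F / (πP)) = √(4 × 3.75e5 lbf / (π × 1900 psi))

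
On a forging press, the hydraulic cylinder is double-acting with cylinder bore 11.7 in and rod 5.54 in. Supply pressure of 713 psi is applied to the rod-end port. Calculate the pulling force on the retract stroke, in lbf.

Rod-side annular area A_ann = π/4 × (11.7² − 5.54²) = 83.41 in^2
On retraction the pressure acts on the annular area (bore minus rod).
F = P × A_ann

F ≈ 59500 lbf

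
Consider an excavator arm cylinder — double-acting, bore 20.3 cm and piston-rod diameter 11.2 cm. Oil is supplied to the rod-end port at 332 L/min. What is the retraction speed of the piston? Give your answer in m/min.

Rod-side annular area A_ann = π/4 × (20.3² − 11.2²) = 225.1 cm^2
Flow into the rod-end port fills the annular volume.
v = Q / A

v ≈ 14.7 m/min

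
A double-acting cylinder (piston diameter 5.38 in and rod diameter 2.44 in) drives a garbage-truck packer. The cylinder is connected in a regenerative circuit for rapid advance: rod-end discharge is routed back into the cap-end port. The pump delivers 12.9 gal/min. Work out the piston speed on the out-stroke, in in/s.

v ≈ 10.6 in/s

In regeneration the rod-end outflow joins the pump flow into the cap end, so the net volume the pump must supply per unit advance equals the rod cross-section area.
Rod cross-section A_rod = π/4 × (2.44 in)² = 4.676 in^2
v = Q_pump / A_rod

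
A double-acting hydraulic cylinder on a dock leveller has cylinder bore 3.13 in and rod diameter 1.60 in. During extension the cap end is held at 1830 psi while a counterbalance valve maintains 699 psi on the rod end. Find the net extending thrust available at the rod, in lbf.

F ≈ 10100 lbf

Cap-side area A_cap = π/4 × (3.13 in)² = 7.694 in^2
Rod-side annular area A_ann = π/4 × (3.13² − 1.60²) = 5.684 in^2
Net thrust = P_cap·A_cap − P_rod·A_ann = 14080 lbf − 3973 lbf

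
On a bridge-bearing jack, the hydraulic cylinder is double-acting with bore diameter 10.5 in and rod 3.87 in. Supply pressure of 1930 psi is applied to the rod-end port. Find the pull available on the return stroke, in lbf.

Rod-side annular area A_ann = π/4 × (10.5² − 3.87²) = 74.83 in^2
On retraction the pressure acts on the annular area (bore minus rod).
F = P × A_ann

F ≈ 1.44e5 lbf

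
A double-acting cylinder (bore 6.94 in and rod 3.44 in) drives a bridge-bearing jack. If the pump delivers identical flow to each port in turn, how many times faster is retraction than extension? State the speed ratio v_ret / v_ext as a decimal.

v_ret/v_ext ≈ 1.33

Cap-side area A_cap = π/4 × (6.94 in)² = 37.83 in^2
Rod-side annular area A_ann = π/4 × (6.94² − 3.44²) = 28.53 in^2
For equal Q, v ∝ 1/A, so v_ret/v_ext = A_cap/A_ann.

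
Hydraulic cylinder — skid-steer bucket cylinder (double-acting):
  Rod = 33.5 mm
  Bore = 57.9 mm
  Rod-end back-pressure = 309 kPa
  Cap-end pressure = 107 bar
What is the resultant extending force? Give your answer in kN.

F ≈ 27.6 kN

Cap-side area A_cap = π/4 × (57.9 mm)² = 2633 mm^2
Rod-side annular area A_ann = π/4 × (57.9² − 33.5²) = 1752 mm^2
Net thrust = P_cap·A_cap − P_rod·A_ann = 28.17 kN − 0.5412 kN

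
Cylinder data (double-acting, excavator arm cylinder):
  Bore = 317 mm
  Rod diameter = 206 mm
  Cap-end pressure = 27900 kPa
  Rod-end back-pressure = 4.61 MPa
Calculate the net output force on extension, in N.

F ≈ 1.99e6 N

Cap-side area A_cap = π/4 × (317 mm)² = 78920 mm^2
Rod-side annular area A_ann = π/4 × (317² − 206²) = 45590 mm^2
Net thrust = P_cap·A_cap − P_rod·A_ann = 2.202e6 N − 2.102e5 N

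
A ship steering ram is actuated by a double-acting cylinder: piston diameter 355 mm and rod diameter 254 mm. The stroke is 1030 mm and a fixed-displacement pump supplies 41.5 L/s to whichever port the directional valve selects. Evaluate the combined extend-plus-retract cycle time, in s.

Cap-side area A_cap = π/4 × (355 mm)² = 98980 mm^2
Rod-side annular area A_ann = π/4 × (355² − 254²) = 48310 mm^2
t_ext = A_cap·L/Q = 2.457 s
t_ret = A_ann·L/Q = 1.199 s
t_cycle = t_ext + t_ret

t ≈ 3.66 s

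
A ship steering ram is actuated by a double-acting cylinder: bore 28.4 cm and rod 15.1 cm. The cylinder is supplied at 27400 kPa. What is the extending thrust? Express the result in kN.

Cap-side area A_cap = π/4 × (28.4 cm)² = 633.5 cm^2
F = P × A_cap = 27400 kPa × A_cap

F ≈ 1740 kN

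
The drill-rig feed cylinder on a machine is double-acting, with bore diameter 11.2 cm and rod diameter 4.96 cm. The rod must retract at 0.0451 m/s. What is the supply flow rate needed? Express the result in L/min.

Rod-side annular area A_ann = π/4 × (11.2² − 4.96²) = 79.20 cm^2
Q = A × v

Q ≈ 21.4 L/min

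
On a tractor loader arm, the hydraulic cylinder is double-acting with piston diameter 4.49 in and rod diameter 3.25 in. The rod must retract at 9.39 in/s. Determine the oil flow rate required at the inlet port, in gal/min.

Rod-side annular area A_ann = π/4 × (4.49² − 3.25²) = 7.538 in^2
Q = A × v

Q ≈ 18.4 gal/min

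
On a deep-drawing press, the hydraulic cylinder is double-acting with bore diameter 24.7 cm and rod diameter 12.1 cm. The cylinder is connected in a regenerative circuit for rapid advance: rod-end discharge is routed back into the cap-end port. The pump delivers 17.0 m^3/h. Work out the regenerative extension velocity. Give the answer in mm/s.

v ≈ 411 mm/s

In regeneration the rod-end outflow joins the pump flow into the cap end, so the net volume the pump must supply per unit advance equals the rod cross-section area.
Rod cross-section A_rod = π/4 × (12.1 cm)² = 115.0 cm^2
v = Q_pump / A_rod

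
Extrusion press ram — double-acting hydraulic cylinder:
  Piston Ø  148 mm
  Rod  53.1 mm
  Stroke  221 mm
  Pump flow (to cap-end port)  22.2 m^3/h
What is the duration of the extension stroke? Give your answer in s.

t ≈ 0.617 s

Cap-side area A_cap = π/4 × (148 mm)² = 17200 mm^2
Swept volume V = A × L; t = V / Q = A·L / Q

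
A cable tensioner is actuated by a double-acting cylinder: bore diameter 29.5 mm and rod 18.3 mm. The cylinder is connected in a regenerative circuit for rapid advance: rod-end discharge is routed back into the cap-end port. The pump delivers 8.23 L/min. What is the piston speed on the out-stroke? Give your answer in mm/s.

In regeneration the rod-end outflow joins the pump flow into the cap end, so the net volume the pump must supply per unit advance equals the rod cross-section area.
Rod cross-section A_rod = π/4 × (18.3 mm)² = 263.0 mm^2
v = Q_pump / A_rod

v ≈ 522 mm/s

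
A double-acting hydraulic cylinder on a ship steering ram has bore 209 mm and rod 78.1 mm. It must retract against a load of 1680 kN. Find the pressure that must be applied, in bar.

Rod-side annular area A_ann = π/4 × (209² − 78.1²) = 29520 mm^2
Retraction: pressure acts on the annular area.
P = F / A = 1680 kN / A

P ≈ 569 bar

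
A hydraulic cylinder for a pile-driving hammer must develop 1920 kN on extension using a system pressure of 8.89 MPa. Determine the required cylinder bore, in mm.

Extension force acts on the full piston face: F = P × (π/4)D².
D = √(4F / (πP)) = √(4 × 1920 kN / (π × 8.89 MPa))

D ≈ 524 mm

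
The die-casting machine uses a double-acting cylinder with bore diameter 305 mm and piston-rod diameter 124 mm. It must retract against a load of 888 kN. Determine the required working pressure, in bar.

Rod-side annular area A_ann = π/4 × (305² − 124²) = 60990 mm^2
Retraction: pressure acts on the annular area.
P = F / A = 888 kN / A

P ≈ 146 bar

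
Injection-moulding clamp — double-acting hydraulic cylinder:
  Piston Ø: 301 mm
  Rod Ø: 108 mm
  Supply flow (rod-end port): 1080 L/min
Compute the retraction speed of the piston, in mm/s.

v ≈ 290 mm/s

Rod-side annular area A_ann = π/4 × (301² − 108²) = 62000 mm^2
Flow into the rod-end port fills the annular volume.
v = Q / A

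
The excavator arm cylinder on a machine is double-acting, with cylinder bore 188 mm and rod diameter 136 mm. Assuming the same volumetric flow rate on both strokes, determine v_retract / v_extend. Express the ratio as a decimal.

v_ret/v_ext ≈ 2.10

Cap-side area A_cap = π/4 × (188 mm)² = 27760 mm^2
Rod-side annular area A_ann = π/4 × (188² − 136²) = 13230 mm^2
For equal Q, v ∝ 1/A, so v_ret/v_ext = A_cap/A_ann.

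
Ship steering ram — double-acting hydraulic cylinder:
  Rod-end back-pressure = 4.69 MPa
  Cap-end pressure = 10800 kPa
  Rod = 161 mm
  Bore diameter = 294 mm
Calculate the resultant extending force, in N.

Cap-side area A_cap = π/4 × (294 mm)² = 67890 mm^2
Rod-side annular area A_ann = π/4 × (294² − 161²) = 47530 mm^2
Net thrust = P_cap·A_cap − P_rod·A_ann = 7.332e5 N − 2.229e5 N

F ≈ 5.10e5 N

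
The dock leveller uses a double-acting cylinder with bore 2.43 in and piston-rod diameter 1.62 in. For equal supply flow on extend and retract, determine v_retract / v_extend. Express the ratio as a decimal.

Cap-side area A_cap = π/4 × (2.43 in)² = 4.638 in^2
Rod-side annular area A_ann = π/4 × (2.43² − 1.62²) = 2.576 in^2
For equal Q, v ∝ 1/A, so v_ret/v_ext = A_cap/A_ann.

v_ret/v_ext ≈ 1.80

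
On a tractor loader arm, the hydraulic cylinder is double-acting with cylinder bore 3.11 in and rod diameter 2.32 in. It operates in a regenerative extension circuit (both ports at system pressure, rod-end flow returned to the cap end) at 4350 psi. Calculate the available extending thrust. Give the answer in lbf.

F ≈ 18400 lbf

With equal pressure on both faces, forces on the annular region cancel; the net push is pressure × rod cross-section.
Rod cross-section A_rod = π/4 × (2.32 in)² = 4.227 in^2
F = P × A_rod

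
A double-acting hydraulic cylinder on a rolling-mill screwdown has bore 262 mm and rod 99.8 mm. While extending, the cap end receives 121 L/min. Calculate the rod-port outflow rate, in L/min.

Q_out ≈ 103 L/min

Cap-side area A_cap = π/4 × (262 mm)² = 53910 mm^2
Rod-side annular area A_ann = π/4 × (262² − 99.8²) = 46090 mm^2
Piston speed v = Q_in/A_cap; rod-end outflow Q_out = v × A_ann = Q_in × A_ann/A_cap.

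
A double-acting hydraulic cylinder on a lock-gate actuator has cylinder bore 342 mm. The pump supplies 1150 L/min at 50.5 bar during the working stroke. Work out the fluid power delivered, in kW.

W ≈ 96.8 kW

Hydraulic power = P × Q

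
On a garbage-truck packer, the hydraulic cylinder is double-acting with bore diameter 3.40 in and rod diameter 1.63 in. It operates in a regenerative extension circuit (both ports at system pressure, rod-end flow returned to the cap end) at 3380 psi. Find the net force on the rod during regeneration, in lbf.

With equal pressure on both faces, forces on the annular region cancel; the net push is pressure × rod cross-section.
Rod cross-section A_rod = π/4 × (1.63 in)² = 2.087 in^2
F = P × A_rod

F ≈ 7050 lbf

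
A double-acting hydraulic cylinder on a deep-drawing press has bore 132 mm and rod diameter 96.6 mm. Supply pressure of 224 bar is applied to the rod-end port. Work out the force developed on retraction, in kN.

F ≈ 142 kN

Rod-side annular area A_ann = π/4 × (132² − 96.6²) = 6356 mm^2
On retraction the pressure acts on the annular area (bore minus rod).
F = P × A_ann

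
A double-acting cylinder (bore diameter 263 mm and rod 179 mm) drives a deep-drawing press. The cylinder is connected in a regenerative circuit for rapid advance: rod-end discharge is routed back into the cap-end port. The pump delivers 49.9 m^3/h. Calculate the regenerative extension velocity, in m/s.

v ≈ 0.551 m/s

In regeneration the rod-end outflow joins the pump flow into the cap end, so the net volume the pump must supply per unit advance equals the rod cross-section area.
Rod cross-section A_rod = π/4 × (179 mm)² = 25160 mm^2
v = Q_pump / A_rod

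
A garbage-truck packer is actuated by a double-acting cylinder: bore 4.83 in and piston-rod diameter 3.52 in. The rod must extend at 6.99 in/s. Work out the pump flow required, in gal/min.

Cap-side area A_cap = π/4 × (4.83 in)² = 18.32 in^2
Q = A × v

Q ≈ 33.3 gal/min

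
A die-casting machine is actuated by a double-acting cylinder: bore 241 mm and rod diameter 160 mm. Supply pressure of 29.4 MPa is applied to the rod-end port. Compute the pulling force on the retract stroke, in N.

F ≈ 7.50e5 N

Rod-side annular area A_ann = π/4 × (241² − 160²) = 25510 mm^2
On retraction the pressure acts on the annular area (bore minus rod).
F = P × A_ann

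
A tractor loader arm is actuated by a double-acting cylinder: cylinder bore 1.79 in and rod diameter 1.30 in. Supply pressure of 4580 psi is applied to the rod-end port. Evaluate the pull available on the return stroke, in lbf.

F ≈ 5450 lbf

Rod-side annular area A_ann = π/4 × (1.79² − 1.30²) = 1.189 in^2
On retraction the pressure acts on the annular area (bore minus rod).
F = P × A_ann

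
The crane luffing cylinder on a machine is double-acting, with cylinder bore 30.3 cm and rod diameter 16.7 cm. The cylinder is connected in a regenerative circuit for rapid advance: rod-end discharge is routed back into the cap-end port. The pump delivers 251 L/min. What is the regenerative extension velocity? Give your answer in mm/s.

In regeneration the rod-end outflow joins the pump flow into the cap end, so the net volume the pump must supply per unit advance equals the rod cross-section area.
Rod cross-section A_rod = π/4 × (16.7 cm)² = 219.0 cm^2
v = Q_pump / A_rod

v ≈ 191 mm/s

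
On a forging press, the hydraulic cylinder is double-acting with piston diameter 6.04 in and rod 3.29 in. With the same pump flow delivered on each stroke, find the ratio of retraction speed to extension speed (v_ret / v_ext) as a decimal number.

Cap-side area A_cap = π/4 × (6.04 in)² = 28.65 in^2
Rod-side annular area A_ann = π/4 × (6.04² − 3.29²) = 20.15 in^2
For equal Q, v ∝ 1/A, so v_ret/v_ext = A_cap/A_ann.

v_ret/v_ext ≈ 1.42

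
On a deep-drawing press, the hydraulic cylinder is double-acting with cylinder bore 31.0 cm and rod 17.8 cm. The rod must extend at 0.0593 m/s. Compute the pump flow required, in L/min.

Q ≈ 269 L/min

Cap-side area A_cap = π/4 × (31.0 cm)² = 754.8 cm^2
Q = A × v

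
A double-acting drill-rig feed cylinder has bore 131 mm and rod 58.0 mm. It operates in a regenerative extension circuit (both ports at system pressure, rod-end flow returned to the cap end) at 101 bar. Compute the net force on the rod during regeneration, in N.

With equal pressure on both faces, forces on the annular region cancel; the net push is pressure × rod cross-section.
Rod cross-section A_rod = π/4 × (58.0 mm)² = 2642 mm^2
F = P × A_rod

F ≈ 26700 N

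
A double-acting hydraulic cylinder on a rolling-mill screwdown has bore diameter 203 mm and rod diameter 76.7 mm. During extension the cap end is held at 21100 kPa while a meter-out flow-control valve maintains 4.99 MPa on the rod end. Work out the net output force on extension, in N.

Cap-side area A_cap = π/4 × (203 mm)² = 32370 mm^2
Rod-side annular area A_ann = π/4 × (203² − 76.7²) = 27750 mm^2
Net thrust = P_cap·A_cap − P_rod·A_ann = 6.829e5 N − 1.384e5 N

F ≈ 5.44e5 N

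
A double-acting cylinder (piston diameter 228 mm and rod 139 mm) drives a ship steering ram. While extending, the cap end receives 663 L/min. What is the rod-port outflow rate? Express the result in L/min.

Q_out ≈ 417 L/min

Cap-side area A_cap = π/4 × (228 mm)² = 40830 mm^2
Rod-side annular area A_ann = π/4 × (228² − 139²) = 25650 mm^2
Piston speed v = Q_in/A_cap; rod-end outflow Q_out = v × A_ann = Q_in × A_ann/A_cap.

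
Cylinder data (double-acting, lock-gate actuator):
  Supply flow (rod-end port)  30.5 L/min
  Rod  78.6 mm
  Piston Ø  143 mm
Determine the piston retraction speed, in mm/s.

Rod-side annular area A_ann = π/4 × (143² − 78.6²) = 11210 mm^2
Flow into the rod-end port fills the annular volume.
v = Q / A

v ≈ 45.4 mm/s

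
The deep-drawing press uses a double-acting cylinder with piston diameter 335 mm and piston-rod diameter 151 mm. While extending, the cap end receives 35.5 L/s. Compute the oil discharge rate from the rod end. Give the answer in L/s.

Q_out ≈ 28.3 L/s

Cap-side area A_cap = π/4 × (335 mm)² = 88140 mm^2
Rod-side annular area A_ann = π/4 × (335² − 151²) = 70230 mm^2
Piston speed v = Q_in/A_cap; rod-end outflow Q_out = v × A_ann = Q_in × A_ann/A_cap.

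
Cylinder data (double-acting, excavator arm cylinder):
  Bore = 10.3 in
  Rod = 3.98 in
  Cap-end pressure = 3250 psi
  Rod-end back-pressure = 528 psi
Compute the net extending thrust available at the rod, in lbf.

F ≈ 2.33e5 lbf

Cap-side area A_cap = π/4 × (10.3 in)² = 83.32 in^2
Rod-side annular area A_ann = π/4 × (10.3² − 3.98²) = 70.88 in^2
Net thrust = P_cap·A_cap − P_rod·A_ann = 2.708e5 lbf − 37430 lbf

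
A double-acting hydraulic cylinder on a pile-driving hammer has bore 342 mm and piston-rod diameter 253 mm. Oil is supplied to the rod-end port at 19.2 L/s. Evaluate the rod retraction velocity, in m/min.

Rod-side annular area A_ann = π/4 × (342² − 253²) = 41590 mm^2
Flow into the rod-end port fills the annular volume.
v = Q / A

v ≈ 27.7 m/min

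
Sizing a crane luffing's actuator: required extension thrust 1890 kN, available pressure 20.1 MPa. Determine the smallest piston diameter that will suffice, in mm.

D ≈ 346 mm

Extension force acts on the full piston face: F = P × (π/4)D².
D = √(4F / (πP)) = √(4 × 1890 kN / (π × 20.1 MPa))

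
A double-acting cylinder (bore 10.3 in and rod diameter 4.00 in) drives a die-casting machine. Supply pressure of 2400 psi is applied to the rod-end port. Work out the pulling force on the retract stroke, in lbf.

F ≈ 1.70e5 lbf

Rod-side annular area A_ann = π/4 × (10.3² − 4.00²) = 70.76 in^2
On retraction the pressure acts on the annular area (bore minus rod).
F = P × A_ann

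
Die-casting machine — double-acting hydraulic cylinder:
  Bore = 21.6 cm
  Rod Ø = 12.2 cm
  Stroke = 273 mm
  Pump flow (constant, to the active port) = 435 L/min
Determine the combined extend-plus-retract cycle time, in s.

Cap-side area A_cap = π/4 × (21.6 cm)² = 366.4 cm^2
Rod-side annular area A_ann = π/4 × (21.6² − 12.2²) = 249.5 cm^2
t_ext = A_cap·L/Q = 1.380 s
t_ret = A_ann·L/Q = 0.9396 s
t_cycle = t_ext + t_ret

t ≈ 2.32 s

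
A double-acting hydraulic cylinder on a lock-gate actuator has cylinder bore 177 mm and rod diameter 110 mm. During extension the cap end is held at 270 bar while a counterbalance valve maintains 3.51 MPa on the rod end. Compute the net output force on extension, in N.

F ≈ 6.11e5 N

Cap-side area A_cap = π/4 × (177 mm)² = 24610 mm^2
Rod-side annular area A_ann = π/4 × (177² − 110²) = 15100 mm^2
Net thrust = P_cap·A_cap − P_rod·A_ann = 6.644e5 N − 53010 N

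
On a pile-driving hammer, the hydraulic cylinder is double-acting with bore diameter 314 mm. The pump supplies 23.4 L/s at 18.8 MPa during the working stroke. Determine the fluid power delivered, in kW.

W ≈ 440 kW

Hydraulic power = P × Q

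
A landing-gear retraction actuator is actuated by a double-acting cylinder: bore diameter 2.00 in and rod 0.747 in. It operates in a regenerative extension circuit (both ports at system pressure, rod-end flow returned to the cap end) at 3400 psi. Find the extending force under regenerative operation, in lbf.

F ≈ 1490 lbf

With equal pressure on both faces, forces on the annular region cancel; the net push is pressure × rod cross-section.
Rod cross-section A_rod = π/4 × (0.747 in)² = 0.4383 in^2
F = P × A_rod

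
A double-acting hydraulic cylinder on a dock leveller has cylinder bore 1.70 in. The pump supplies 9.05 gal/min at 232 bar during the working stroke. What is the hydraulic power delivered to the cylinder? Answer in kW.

W ≈ 13.2 kW

Hydraulic power = P × Q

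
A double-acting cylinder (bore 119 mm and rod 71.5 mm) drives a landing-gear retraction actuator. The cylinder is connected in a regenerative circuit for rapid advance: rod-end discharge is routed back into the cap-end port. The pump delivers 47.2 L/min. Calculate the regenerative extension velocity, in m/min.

v ≈ 11.8 m/min

In regeneration the rod-end outflow joins the pump flow into the cap end, so the net volume the pump must supply per unit advance equals the rod cross-section area.
Rod cross-section A_rod = π/4 × (71.5 mm)² = 4015 mm^2
v = Q_pump / A_rod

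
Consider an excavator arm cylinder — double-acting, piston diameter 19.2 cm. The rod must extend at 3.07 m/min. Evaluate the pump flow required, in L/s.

Q ≈ 1.48 L/s

Cap-side area A_cap = π/4 × (19.2 cm)² = 289.5 cm^2
Q = A × v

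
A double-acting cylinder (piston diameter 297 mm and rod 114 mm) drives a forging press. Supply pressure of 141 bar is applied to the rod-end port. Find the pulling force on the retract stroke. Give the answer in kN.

F ≈ 833 kN

Rod-side annular area A_ann = π/4 × (297² − 114²) = 59070 mm^2
On retraction the pressure acts on the annular area (bore minus rod).
F = P × A_ann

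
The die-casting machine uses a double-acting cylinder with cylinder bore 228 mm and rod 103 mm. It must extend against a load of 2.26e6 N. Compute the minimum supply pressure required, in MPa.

P ≈ 55.4 MPa

Cap-side area A_cap = π/4 × (228 mm)² = 40830 mm^2
P = F / A = 2.26e6 N / A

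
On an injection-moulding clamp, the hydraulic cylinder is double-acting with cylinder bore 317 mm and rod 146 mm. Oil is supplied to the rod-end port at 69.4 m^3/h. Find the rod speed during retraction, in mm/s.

v ≈ 310 mm/s

Rod-side annular area A_ann = π/4 × (317² − 146²) = 62180 mm^2
Flow into the rod-end port fills the annular volume.
v = Q / A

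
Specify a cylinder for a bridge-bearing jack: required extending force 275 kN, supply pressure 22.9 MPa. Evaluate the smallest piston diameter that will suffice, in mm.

Extension force acts on the full piston face: F = P × (π/4)D².
D = √(4F / (πP)) = √(4 × 275 kN / (π × 22.9 MPa))

D ≈ 124 mm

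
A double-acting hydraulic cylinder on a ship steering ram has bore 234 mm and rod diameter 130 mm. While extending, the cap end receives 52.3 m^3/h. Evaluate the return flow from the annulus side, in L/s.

Cap-side area A_cap = π/4 × (234 mm)² = 43010 mm^2
Rod-side annular area A_ann = π/4 × (234² − 130²) = 29730 mm^2
Piston speed v = Q_in/A_cap; rod-end outflow Q_out = v × A_ann = Q_in × A_ann/A_cap.

Q_out ≈ 10.0 L/s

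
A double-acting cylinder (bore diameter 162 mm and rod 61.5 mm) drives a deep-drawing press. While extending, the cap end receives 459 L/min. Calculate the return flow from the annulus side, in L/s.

Q_out ≈ 6.55 L/s

Cap-side area A_cap = π/4 × (162 mm)² = 20610 mm^2
Rod-side annular area A_ann = π/4 × (162² − 61.5²) = 17640 mm^2
Piston speed v = Q_in/A_cap; rod-end outflow Q_out = v × A_ann = Q_in × A_ann/A_cap.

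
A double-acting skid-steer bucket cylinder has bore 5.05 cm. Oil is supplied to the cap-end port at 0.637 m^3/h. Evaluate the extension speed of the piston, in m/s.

Cap-side area A_cap = π/4 × (5.05 cm)² = 20.03 cm^2
v = Q / A

v ≈ 0.0883 m/s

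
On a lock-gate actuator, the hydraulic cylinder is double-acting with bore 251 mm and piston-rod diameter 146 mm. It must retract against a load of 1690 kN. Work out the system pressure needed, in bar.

Rod-side annular area A_ann = π/4 × (251² − 146²) = 32740 mm^2
Retraction: pressure acts on the annular area.
P = F / A = 1690 kN / A

P ≈ 516 bar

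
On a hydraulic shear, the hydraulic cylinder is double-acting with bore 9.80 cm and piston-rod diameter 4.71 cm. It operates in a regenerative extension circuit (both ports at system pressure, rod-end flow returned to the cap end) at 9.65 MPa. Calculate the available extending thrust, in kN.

F ≈ 16.8 kN

With equal pressure on both faces, forces on the annular region cancel; the net push is pressure × rod cross-section.
Rod cross-section A_rod = π/4 × (4.71 cm)² = 17.42 cm^2
F = P × A_rod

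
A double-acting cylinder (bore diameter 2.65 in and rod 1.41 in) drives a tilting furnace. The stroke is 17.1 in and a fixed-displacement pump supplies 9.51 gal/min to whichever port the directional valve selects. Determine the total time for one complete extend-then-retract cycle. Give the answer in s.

Cap-side area A_cap = π/4 × (2.65 in)² = 5.515 in^2
Rod-side annular area A_ann = π/4 × (2.65² − 1.41²) = 3.954 in^2
t_ext = A_cap·L/Q = 2.576 s
t_ret = A_ann·L/Q = 1.847 s
t_cycle = t_ext + t_ret

t ≈ 4.42 s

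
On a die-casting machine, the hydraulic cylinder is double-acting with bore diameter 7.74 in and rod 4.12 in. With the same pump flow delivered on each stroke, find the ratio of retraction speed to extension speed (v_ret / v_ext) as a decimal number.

v_ret/v_ext ≈ 1.40

Cap-side area A_cap = π/4 × (7.74 in)² = 47.05 in^2
Rod-side annular area A_ann = π/4 × (7.74² − 4.12²) = 33.72 in^2
For equal Q, v ∝ 1/A, so v_ret/v_ext = A_cap/A_ann.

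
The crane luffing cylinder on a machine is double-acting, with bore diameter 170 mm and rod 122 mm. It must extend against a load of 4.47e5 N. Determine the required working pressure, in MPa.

Cap-side area A_cap = π/4 × (170 mm)² = 22700 mm^2
P = F / A = 4.47e5 N / A

P ≈ 19.7 MPa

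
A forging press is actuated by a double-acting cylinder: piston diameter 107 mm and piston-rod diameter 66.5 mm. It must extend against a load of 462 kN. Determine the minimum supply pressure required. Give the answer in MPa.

Cap-side area A_cap = π/4 × (107 mm)² = 8992 mm^2
P = F / A = 462 kN / A

P ≈ 51.4 MPa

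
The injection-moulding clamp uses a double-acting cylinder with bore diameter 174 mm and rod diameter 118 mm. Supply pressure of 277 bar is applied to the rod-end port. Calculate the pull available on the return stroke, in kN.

F ≈ 356 kN

Rod-side annular area A_ann = π/4 × (174² − 118²) = 12840 mm^2
On retraction the pressure acts on the annular area (bore minus rod).
F = P × A_ann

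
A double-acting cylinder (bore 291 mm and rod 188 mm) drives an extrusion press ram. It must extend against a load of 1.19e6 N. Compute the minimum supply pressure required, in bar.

Cap-side area A_cap = π/4 × (291 mm)² = 66510 mm^2
P = F / A = 1.19e6 N / A

P ≈ 179 bar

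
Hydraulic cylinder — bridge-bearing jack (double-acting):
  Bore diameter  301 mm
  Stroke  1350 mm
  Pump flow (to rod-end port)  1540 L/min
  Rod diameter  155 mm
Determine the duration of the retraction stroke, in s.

Rod-side annular area A_ann = π/4 × (301² − 155²) = 52290 mm^2
Swept volume V = A × L; t = V / Q = A·L / Q

t ≈ 2.75 s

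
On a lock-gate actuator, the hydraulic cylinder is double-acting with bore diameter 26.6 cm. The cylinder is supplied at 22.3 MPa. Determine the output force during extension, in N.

Cap-side area A_cap = π/4 × (26.6 cm)² = 555.7 cm^2
F = P × A_cap = 22.3 MPa × A_cap

F ≈ 1.24e6 N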